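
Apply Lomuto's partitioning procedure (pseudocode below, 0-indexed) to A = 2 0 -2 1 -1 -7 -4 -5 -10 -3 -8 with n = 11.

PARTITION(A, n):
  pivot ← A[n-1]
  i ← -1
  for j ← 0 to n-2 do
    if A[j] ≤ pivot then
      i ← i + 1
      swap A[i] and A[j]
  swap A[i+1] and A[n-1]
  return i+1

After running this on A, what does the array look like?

-10 -8 -2 1 -1 -7 -4 -5 2 -3 0

pivot=-8, i=-1
j=0: 2>-8, skip
j=1: 0>-8, skip
j=2: -2>-8, skip
j=3: 1>-8, skip
j=4: -1>-8, skip
j=5: -7>-8, skip
j=6: -4>-8, skip
j=7: -5>-8, skip
j=8: -10≤-8, i=0, swap(0,8) ⇒ -10 0 -2 1 -1 -7 -4 -5 2 -3 -8
j=9: -3>-8, skip
swap(1,10) ⇒ -10 -8 -2 1 -1 -7 -4 -5 2 -3 0; return 1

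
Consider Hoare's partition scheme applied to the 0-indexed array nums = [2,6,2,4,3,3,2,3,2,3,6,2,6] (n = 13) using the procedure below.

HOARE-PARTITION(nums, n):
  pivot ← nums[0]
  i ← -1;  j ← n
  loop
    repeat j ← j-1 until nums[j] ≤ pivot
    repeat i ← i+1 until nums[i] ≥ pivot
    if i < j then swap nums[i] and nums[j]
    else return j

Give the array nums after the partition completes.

pivot = nums[0] = 2; i = -1, j = 13
j→11 (nums[11]=2≤2), i→0 (nums[0]=2≥2); i<j, swap → [2,6,2,4,3,3,2,3,2,3,6,2,6]
j→8 (nums[8]=2≤2), i→1 (nums[1]=6≥2); i<j, swap → [2,2,2,4,3,3,2,3,6,3,6,2,6]
j→6 (nums[6]=2≤2), i→2 (nums[2]=2≥2); i<j, swap → [2,2,2,4,3,3,2,3,6,3,6,2,6]
j→2, i→3; i≥j, return j=2. nums = [2,2,2,4,3,3,2,3,6,3,6,2,6]

[2,2,2,4,3,3,2,3,6,3,6,2,6]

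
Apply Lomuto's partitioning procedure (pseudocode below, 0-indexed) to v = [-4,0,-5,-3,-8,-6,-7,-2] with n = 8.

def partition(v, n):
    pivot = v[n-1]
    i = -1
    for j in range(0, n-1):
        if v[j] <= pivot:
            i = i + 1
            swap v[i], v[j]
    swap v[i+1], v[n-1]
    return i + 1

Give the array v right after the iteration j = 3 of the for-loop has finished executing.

pivot = v[7] = -2; i = -1
j=0: v[0]=-4 ≤ -2 → i=0, swap v[0],v[0] (no change) → [-4,0,-5,-3,-8,-6,-7,-2]
j=1: v[1]=0 > -2 → no swap
j=2: v[2]=-5 ≤ -2 → i=1, swap v[1],v[2] → [-4,-5,0,-3,-8,-6,-7,-2]
j=3: v[3]=-3 ≤ -2 → i=2, swap v[2],v[3] → [-4,-5,-3,0,-8,-6,-7,-2]
(after j=3) v = [-4,-5,-3,0,-8,-6,-7,-2]

[-4,-5,-3,0,-8,-6,-7,-2]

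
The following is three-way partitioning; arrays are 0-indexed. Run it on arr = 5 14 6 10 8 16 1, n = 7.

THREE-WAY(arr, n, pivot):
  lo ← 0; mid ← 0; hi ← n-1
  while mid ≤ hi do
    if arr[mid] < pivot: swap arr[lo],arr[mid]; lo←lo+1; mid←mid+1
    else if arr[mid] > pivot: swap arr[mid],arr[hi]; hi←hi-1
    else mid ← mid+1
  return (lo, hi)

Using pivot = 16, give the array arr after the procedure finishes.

lo=0 mid=0 hi=6
5<16: swap(0,0), lo=1 mid=1 ⇒ 5 14 6 10 8 16 1
14<16: swap(1,1), lo=2 mid=2 ⇒ 5 14 6 10 8 16 1
6<16: swap(2,2), lo=3 mid=3 ⇒ 5 14 6 10 8 16 1
10<16: swap(3,3), lo=4 mid=4 ⇒ 5 14 6 10 8 16 1
8<16: swap(4,4), lo=5 mid=5 ⇒ 5 14 6 10 8 16 1
16=16: mid=6
1<16: swap(5,6), lo=6 mid=7 ⇒ 5 14 6 10 8 1 16
done. lo=6 hi=6; arr=5 14 6 10 8 1 16

5 14 6 10 8 1 16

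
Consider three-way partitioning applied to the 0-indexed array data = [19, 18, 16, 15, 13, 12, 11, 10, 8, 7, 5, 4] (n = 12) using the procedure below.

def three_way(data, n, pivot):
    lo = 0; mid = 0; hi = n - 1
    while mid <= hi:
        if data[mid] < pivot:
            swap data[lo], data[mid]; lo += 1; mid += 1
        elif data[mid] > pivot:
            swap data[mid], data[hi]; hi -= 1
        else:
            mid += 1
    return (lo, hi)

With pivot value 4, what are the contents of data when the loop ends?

[4, 16, 15, 13, 12, 11, 10, 8, 7, 5, 18, 19]

lo=0 mid=0 hi=11
19>4: swap(0,11), hi=10 ⇒ [4, 18, 16, 15, 13, 12, 11, 10, 8, 7, 5, 19]
4=4: mid=1
18>4: swap(1,10), hi=9 ⇒ [4, 5, 16, 15, 13, 12, 11, 10, 8, 7, 18, 19]
5>4: swap(1,9), hi=8 ⇒ [4, 7, 16, 15, 13, 12, 11, 10, 8, 5, 18, 19]
7>4: swap(1,8), hi=7 ⇒ [4, 8, 16, 15, 13, 12, 11, 10, 7, 5, 18, 19]
8>4: swap(1,7), hi=6 ⇒ [4, 10, 16, 15, 13, 12, 11, 8, 7, 5, 18, 19]
10>4: swap(1,6), hi=5 ⇒ [4, 11, 16, 15, 13, 12, 10, 8, 7, 5, 18, 19]
11>4: swap(1,5), hi=4 ⇒ [4, 12, 16, 15, 13, 11, 10, 8, 7, 5, 18, 19]
12>4: swap(1,4), hi=3 ⇒ [4, 13, 16, 15, 12, 11, 10, 8, 7, 5, 18, 19]
13>4: swap(1,3), hi=2 ⇒ [4, 15, 16, 13, 12, 11, 10, 8, 7, 5, 18, 19]
15>4: swap(1,2), hi=1 ⇒ [4, 16, 15, 13, 12, 11, 10, 8, 7, 5, 18, 19]
16>4: swap(1,1), hi=0 ⇒ [4, 16, 15, 13, 12, 11, 10, 8, 7, 5, 18, 19]
done. lo=0 hi=0; data=[4, 16, 15, 13, 12, 11, 10, 8, 7, 5, 18, 19]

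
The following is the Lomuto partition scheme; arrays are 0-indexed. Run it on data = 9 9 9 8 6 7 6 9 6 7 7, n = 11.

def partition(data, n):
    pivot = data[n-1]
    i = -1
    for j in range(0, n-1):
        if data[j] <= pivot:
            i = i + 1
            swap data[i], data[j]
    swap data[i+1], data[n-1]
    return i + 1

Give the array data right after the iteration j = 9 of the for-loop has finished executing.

6 7 6 6 7 9 9 9 8 9 7

pivot=7, i=-1
j=0: 9>7, skip
j=1: 9>7, skip
j=2: 9>7, skip
j=3: 8>7, skip
j=4: 6≤7, i=0, swap(0,4) ⇒ 6 9 9 8 9 7 6 9 6 7 7
j=5: 7≤7, i=1, swap(1,5) ⇒ 6 7 9 8 9 9 6 9 6 7 7
j=6: 6≤7, i=2, swap(2,6) ⇒ 6 7 6 8 9 9 9 9 6 7 7
j=7: 9>7, skip
j=8: 6≤7, i=3, swap(3,8) ⇒ 6 7 6 6 9 9 9 9 8 7 7
j=9: 7≤7, i=4, swap(4,9) ⇒ 6 7 6 6 7 9 9 9 8 9 7
(after j=9) data = 6 7 6 6 7 9 9 9 8 9 7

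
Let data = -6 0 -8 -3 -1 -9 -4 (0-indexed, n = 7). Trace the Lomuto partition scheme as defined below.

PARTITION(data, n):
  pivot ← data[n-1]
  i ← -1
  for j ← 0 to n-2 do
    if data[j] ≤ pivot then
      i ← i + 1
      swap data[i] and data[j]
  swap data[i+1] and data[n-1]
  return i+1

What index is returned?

3

pivot = data[6] = -4; i = -1
j=0: data[0]=-6 ≤ -4 → i=0, swap data[0],data[0] (no change) → -6 0 -8 -3 -1 -9 -4
j=1: data[1]=0 > -4 → no swap
j=2: data[2]=-8 ≤ -4 → i=1, swap data[1],data[2] → -6 -8 0 -3 -1 -9 -4
j=3: data[3]=-3 > -4 → no swap
j=4: data[4]=-1 > -4 → no swap
j=5: data[5]=-9 ≤ -4 → i=2, swap data[2],data[5] → -6 -8 -9 -3 -1 0 -4
final swap data[3],data[6] → -6 -8 -9 -4 -1 0 -3; return 3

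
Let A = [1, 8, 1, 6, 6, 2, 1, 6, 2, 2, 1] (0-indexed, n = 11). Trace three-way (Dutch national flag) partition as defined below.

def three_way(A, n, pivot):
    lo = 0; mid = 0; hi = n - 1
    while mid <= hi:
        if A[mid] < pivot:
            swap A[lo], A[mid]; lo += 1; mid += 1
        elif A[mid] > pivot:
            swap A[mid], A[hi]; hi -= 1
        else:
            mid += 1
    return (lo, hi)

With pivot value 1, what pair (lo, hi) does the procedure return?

(0, 3)

lo=0 mid=0 hi=10
1=1: mid=1
8>1: swap(1,10), hi=9 ⇒ [1, 1, 1, 6, 6, 2, 1, 6, 2, 2, 8]
1=1: mid=2
1=1: mid=3
6>1: swap(3,9), hi=8 ⇒ [1, 1, 1, 2, 6, 2, 1, 6, 2, 6, 8]
2>1: swap(3,8), hi=7 ⇒ [1, 1, 1, 2, 6, 2, 1, 6, 2, 6, 8]
2>1: swap(3,7), hi=6 ⇒ [1, 1, 1, 6, 6, 2, 1, 2, 2, 6, 8]
6>1: swap(3,6), hi=5 ⇒ [1, 1, 1, 1, 6, 2, 6, 2, 2, 6, 8]
1=1: mid=4
6>1: swap(4,5), hi=4 ⇒ [1, 1, 1, 1, 2, 6, 6, 2, 2, 6, 8]
2>1: swap(4,4), hi=3 ⇒ [1, 1, 1, 1, 2, 6, 6, 2, 2, 6, 8]
done. lo=0 hi=3; A=[1, 1, 1, 1, 2, 6, 6, 2, 2, 6, 8]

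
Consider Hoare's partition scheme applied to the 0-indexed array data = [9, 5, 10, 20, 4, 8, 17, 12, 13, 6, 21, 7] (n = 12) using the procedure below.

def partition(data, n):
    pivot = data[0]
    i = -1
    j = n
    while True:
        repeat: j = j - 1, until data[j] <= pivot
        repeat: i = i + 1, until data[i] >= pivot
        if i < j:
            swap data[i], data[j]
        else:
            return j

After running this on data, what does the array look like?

pivot=9
j stops at 11 (7), i stops at 0 (9); swap ⇒ [7, 5, 10, 20, 4, 8, 17, 12, 13, 6, 21, 9]
j stops at 9 (6), i stops at 2 (10); swap ⇒ [7, 5, 6, 20, 4, 8, 17, 12, 13, 10, 21, 9]
j stops at 5 (8), i stops at 3 (20); swap ⇒ [7, 5, 6, 8, 4, 20, 17, 12, 13, 10, 21, 9]
j stops at 4, i stops at 5; i≥j ⇒ return 4. data=[7, 5, 6, 8, 4, 20, 17, 12, 13, 10, 21, 9]

[7, 5, 6, 8, 4, 20, 17, 12, 13, 10, 21, 9]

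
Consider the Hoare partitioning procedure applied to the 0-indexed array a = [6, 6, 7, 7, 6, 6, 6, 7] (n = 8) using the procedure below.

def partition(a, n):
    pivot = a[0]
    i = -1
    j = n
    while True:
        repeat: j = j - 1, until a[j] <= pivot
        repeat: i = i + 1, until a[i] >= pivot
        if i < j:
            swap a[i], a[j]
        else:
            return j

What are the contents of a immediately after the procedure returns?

pivot = a[0] = 6; i = -1, j = 8
j→6 (a[6]=6≤6), i→0 (a[0]=6≥6); i<j, swap → [6, 6, 7, 7, 6, 6, 6, 7]
j→5 (a[5]=6≤6), i→1 (a[1]=6≥6); i<j, swap → [6, 6, 7, 7, 6, 6, 6, 7]
j→4 (a[4]=6≤6), i→2 (a[2]=7≥6); i<j, swap → [6, 6, 6, 7, 7, 6, 6, 7]
j→2, i→3; i≥j, return j=2. a = [6, 6, 6, 7, 7, 6, 6, 7]

[6, 6, 6, 7, 7, 6, 6, 7]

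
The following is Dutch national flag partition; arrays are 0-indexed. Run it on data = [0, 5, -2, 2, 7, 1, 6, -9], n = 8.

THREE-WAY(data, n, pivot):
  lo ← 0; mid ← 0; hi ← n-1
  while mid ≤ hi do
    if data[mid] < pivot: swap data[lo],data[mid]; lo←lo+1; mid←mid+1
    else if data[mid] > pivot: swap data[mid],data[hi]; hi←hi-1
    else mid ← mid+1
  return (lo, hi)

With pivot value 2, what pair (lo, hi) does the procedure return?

lo=0 mid=0 hi=7
0<2: swap(0,0), lo=1 mid=1 ⇒ [0, 5, -2, 2, 7, 1, 6, -9]
5>2: swap(1,7), hi=6 ⇒ [0, -9, -2, 2, 7, 1, 6, 5]
-9<2: swap(1,1), lo=2 mid=2 ⇒ [0, -9, -2, 2, 7, 1, 6, 5]
-2<2: swap(2,2), lo=3 mid=3 ⇒ [0, -9, -2, 2, 7, 1, 6, 5]
2=2: mid=4
7>2: swap(4,6), hi=5 ⇒ [0, -9, -2, 2, 6, 1, 7, 5]
6>2: swap(4,5), hi=4 ⇒ [0, -9, -2, 2, 1, 6, 7, 5]
1<2: swap(3,4), lo=4 mid=5 ⇒ [0, -9, -2, 1, 2, 6, 7, 5]
done. lo=4 hi=4; data=[0, -9, -2, 1, 2, 6, 7, 5]

(4, 4)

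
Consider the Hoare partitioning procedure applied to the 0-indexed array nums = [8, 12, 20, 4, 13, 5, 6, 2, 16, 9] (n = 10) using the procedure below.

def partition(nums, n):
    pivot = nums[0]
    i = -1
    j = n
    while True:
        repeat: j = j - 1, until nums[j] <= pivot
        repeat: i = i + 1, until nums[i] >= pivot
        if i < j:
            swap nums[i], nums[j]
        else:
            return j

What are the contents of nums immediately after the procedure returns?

[2, 6, 5, 4, 13, 20, 12, 8, 16, 9]

pivot = nums[0] = 8; i = -1, j = 10
j→7 (nums[7]=2≤8), i→0 (nums[0]=8≥8); i<j, swap → [2, 12, 20, 4, 13, 5, 6, 8, 16, 9]
j→6 (nums[6]=6≤8), i→1 (nums[1]=12≥8); i<j, swap → [2, 6, 20, 4, 13, 5, 12, 8, 16, 9]
j→5 (nums[5]=5≤8), i→2 (nums[2]=20≥8); i<j, swap → [2, 6, 5, 4, 13, 20, 12, 8, 16, 9]
j→3, i→4; i≥j, return j=3. nums = [2, 6, 5, 4, 13, 20, 12, 8, 16, 9]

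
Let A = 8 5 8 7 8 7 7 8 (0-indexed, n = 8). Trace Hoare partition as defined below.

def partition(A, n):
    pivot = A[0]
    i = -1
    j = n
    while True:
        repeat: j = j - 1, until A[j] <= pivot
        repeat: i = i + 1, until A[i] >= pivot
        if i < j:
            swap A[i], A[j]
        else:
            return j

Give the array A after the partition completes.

8 5 7 7 7 8 8 8

pivot = A[0] = 8; i = -1, j = 8
j→7 (A[7]=8≤8), i→0 (A[0]=8≥8); i<j, swap → 8 5 8 7 8 7 7 8
j→6 (A[6]=7≤8), i→2 (A[2]=8≥8); i<j, swap → 8 5 7 7 8 7 8 8
j→5 (A[5]=7≤8), i→4 (A[4]=8≥8); i<j, swap → 8 5 7 7 7 8 8 8
j→4, i→5; i≥j, return j=4. A = 8 5 7 7 7 8 8 8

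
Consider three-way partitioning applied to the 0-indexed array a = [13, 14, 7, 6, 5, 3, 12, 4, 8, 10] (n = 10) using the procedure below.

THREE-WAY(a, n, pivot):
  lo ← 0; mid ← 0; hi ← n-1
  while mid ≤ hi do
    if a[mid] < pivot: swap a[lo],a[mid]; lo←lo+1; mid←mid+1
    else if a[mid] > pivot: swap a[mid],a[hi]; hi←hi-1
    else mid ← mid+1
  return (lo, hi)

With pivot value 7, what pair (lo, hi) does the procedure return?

pivot = 7; lo=0, mid=0, hi=9
a[mid]=13>7: swap a[0],a[9]; hi=8 → [10, 14, 7, 6, 5, 3, 12, 4, 8, 13]
a[mid]=10>7: swap a[0],a[8]; hi=7 → [8, 14, 7, 6, 5, 3, 12, 4, 10, 13]
a[mid]=8>7: swap a[0],a[7]; hi=6 → [4, 14, 7, 6, 5, 3, 12, 8, 10, 13]
a[mid]=4<7: swap a[0],a[0]; lo=1,mid=1 → [4, 14, 7, 6, 5, 3, 12, 8, 10, 13]
a[mid]=14>7: swap a[1],a[6]; hi=5 → [4, 12, 7, 6, 5, 3, 14, 8, 10, 13]
a[mid]=12>7: swap a[1],a[5]; hi=4 → [4, 3, 7, 6, 5, 12, 14, 8, 10, 13]
a[mid]=3<7: swap a[1],a[1]; lo=2,mid=2 → [4, 3, 7, 6, 5, 12, 14, 8, 10, 13]
a[mid]=7=7: mid=3
a[mid]=6<7: swap a[2],a[3]; lo=3,mid=4 → [4, 3, 6, 7, 5, 12, 14, 8, 10, 13]
a[mid]=5<7: swap a[3],a[4]; lo=4,mid=5 → [4, 3, 6, 5, 7, 12, 14, 8, 10, 13]
end: lo=4, hi=4; a = [4, 3, 6, 5, 7, 12, 14, 8, 10, 13]

(4, 4)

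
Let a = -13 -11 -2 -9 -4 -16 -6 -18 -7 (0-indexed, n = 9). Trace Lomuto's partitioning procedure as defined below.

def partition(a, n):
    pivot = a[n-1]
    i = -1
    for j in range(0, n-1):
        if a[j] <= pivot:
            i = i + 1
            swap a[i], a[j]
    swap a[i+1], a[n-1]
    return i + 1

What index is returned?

pivot = a[8] = -7; i = -1
j=0: a[0]=-13 ≤ -7 → i=0, swap a[0],a[0] (no change) → -13 -11 -2 -9 -4 -16 -6 -18 -7
j=1: a[1]=-11 ≤ -7 → i=1, swap a[1],a[1] (no change) → -13 -11 -2 -9 -4 -16 -6 -18 -7
j=2: a[2]=-2 > -7 → no swap
j=3: a[3]=-9 ≤ -7 → i=2, swap a[2],a[3] → -13 -11 -9 -2 -4 -16 -6 -18 -7
j=4: a[4]=-4 > -7 → no swap
j=5: a[5]=-16 ≤ -7 → i=3, swap a[3],a[5] → -13 -11 -9 -16 -4 -2 -6 -18 -7
j=6: a[6]=-6 > -7 → no swap
j=7: a[7]=-18 ≤ -7 → i=4, swap a[4],a[7] → -13 -11 -9 -16 -18 -2 -6 -4 -7
final swap a[5],a[8] → -13 -11 -9 -16 -18 -7 -6 -4 -2; return 5

5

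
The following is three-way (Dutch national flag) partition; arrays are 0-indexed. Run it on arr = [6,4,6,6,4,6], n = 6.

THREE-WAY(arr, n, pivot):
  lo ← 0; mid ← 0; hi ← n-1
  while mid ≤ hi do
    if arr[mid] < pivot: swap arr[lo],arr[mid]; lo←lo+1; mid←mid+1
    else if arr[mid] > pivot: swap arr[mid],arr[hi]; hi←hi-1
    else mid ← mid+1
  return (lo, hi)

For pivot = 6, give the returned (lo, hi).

pivot = 6; lo=0, mid=0, hi=5
arr[mid]=6=6: mid=1
arr[mid]=4<6: swap arr[0],arr[1]; lo=1,mid=2 → [4,6,6,6,4,6]
arr[mid]=6=6: mid=3
arr[mid]=6=6: mid=4
arr[mid]=4<6: swap arr[1],arr[4]; lo=2,mid=5 → [4,4,6,6,6,6]
arr[mid]=6=6: mid=6
end: lo=2, hi=5; arr = [4,4,6,6,6,6]

(2, 5)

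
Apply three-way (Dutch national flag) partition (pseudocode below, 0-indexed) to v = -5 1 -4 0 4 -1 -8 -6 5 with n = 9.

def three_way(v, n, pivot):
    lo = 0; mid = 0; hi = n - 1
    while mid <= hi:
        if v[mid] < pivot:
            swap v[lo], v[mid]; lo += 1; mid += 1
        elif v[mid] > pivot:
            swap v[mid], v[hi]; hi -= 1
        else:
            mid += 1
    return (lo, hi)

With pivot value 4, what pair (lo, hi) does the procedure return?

(7, 7)

lo=0 mid=0 hi=8
-5<4: swap(0,0), lo=1 mid=1 ⇒ -5 1 -4 0 4 -1 -8 -6 5
1<4: swap(1,1), lo=2 mid=2 ⇒ -5 1 -4 0 4 -1 -8 -6 5
-4<4: swap(2,2), lo=3 mid=3 ⇒ -5 1 -4 0 4 -1 -8 -6 5
0<4: swap(3,3), lo=4 mid=4 ⇒ -5 1 -4 0 4 -1 -8 -6 5
4=4: mid=5
-1<4: swap(4,5), lo=5 mid=6 ⇒ -5 1 -4 0 -1 4 -8 -6 5
-8<4: swap(5,6), lo=6 mid=7 ⇒ -5 1 -4 0 -1 -8 4 -6 5
-6<4: swap(6,7), lo=7 mid=8 ⇒ -5 1 -4 0 -1 -8 -6 4 5
5>4: swap(8,8), hi=7 ⇒ -5 1 -4 0 -1 -8 -6 4 5
done. lo=7 hi=7; v=-5 1 -4 0 -1 -8 -6 4 5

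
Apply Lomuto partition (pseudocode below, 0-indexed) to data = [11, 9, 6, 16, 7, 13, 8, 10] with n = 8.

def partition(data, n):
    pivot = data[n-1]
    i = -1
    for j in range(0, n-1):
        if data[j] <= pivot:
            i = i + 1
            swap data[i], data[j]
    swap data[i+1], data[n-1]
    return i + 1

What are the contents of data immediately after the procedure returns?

pivot = data[7] = 10; i = -1
j=0: data[0]=11 > 10 → no swap
j=1: data[1]=9 ≤ 10 → i=0, swap data[0],data[1] → [9, 11, 6, 16, 7, 13, 8, 10]
j=2: data[2]=6 ≤ 10 → i=1, swap data[1],data[2] → [9, 6, 11, 16, 7, 13, 8, 10]
j=3: data[3]=16 > 10 → no swap
j=4: data[4]=7 ≤ 10 → i=2, swap data[2],data[4] → [9, 6, 7, 16, 11, 13, 8, 10]
j=5: data[5]=13 > 10 → no swap
j=6: data[6]=8 ≤ 10 → i=3, swap data[3],data[6] → [9, 6, 7, 8, 11, 13, 16, 10]
final swap data[4],data[7] → [9, 6, 7, 8, 10, 13, 16, 11]; return 4

[9, 6, 7, 8, 10, 13, 16, 11]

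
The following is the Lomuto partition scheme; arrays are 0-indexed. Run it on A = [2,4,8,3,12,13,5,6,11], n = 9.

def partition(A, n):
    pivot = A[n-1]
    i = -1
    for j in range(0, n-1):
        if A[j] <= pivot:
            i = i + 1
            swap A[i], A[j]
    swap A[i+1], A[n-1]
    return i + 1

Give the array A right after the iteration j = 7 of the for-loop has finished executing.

[2,4,8,3,5,6,12,13,11]

pivot = A[8] = 11; i = -1
j=0: A[0]=2 ≤ 11 → i=0, swap A[0],A[0] (no change) → [2,4,8,3,12,13,5,6,11]
j=1: A[1]=4 ≤ 11 → i=1, swap A[1],A[1] (no change) → [2,4,8,3,12,13,5,6,11]
j=2: A[2]=8 ≤ 11 → i=2, swap A[2],A[2] (no change) → [2,4,8,3,12,13,5,6,11]
j=3: A[3]=3 ≤ 11 → i=3, swap A[3],A[3] (no change) → [2,4,8,3,12,13,5,6,11]
j=4: A[4]=12 > 11 → no swap
j=5: A[5]=13 > 11 → no swap
j=6: A[6]=5 ≤ 11 → i=4, swap A[4],A[6] → [2,4,8,3,5,13,12,6,11]
j=7: A[7]=6 ≤ 11 → i=5, swap A[5],A[7] → [2,4,8,3,5,6,12,13,11]
(after j=7) A = [2,4,8,3,5,6,12,13,11]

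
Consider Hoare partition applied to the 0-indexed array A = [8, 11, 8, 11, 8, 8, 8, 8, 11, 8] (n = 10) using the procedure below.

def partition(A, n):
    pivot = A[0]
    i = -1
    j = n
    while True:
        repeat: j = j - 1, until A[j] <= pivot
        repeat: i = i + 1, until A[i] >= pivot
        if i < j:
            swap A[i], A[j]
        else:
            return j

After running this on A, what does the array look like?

pivot=8
j stops at 9 (8), i stops at 0 (8); swap ⇒ [8, 11, 8, 11, 8, 8, 8, 8, 11, 8]
j stops at 7 (8), i stops at 1 (11); swap ⇒ [8, 8, 8, 11, 8, 8, 8, 11, 11, 8]
j stops at 6 (8), i stops at 2 (8); swap ⇒ [8, 8, 8, 11, 8, 8, 8, 11, 11, 8]
j stops at 5 (8), i stops at 3 (11); swap ⇒ [8, 8, 8, 8, 8, 11, 8, 11, 11, 8]
j stops at 4, i stops at 4; i≥j ⇒ return 4. A=[8, 8, 8, 8, 8, 11, 8, 11, 11, 8]

[8, 8, 8, 8, 8, 11, 8, 11, 11, 8]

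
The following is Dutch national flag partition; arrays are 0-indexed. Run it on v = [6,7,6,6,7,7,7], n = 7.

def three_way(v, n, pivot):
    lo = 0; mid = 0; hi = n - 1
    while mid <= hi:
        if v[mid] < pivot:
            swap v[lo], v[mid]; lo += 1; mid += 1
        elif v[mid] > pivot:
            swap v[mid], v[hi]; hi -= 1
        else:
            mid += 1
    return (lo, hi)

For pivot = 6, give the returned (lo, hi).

pivot = 6; lo=0, mid=0, hi=6
v[mid]=6=6: mid=1
v[mid]=7>6: swap v[1],v[6]; hi=5 → [6,7,6,6,7,7,7]
v[mid]=7>6: swap v[1],v[5]; hi=4 → [6,7,6,6,7,7,7]
v[mid]=7>6: swap v[1],v[4]; hi=3 → [6,7,6,6,7,7,7]
v[mid]=7>6: swap v[1],v[3]; hi=2 → [6,6,6,7,7,7,7]
v[mid]=6=6: mid=2
v[mid]=6=6: mid=3
end: lo=0, hi=2; v = [6,6,6,7,7,7,7]

(0, 2)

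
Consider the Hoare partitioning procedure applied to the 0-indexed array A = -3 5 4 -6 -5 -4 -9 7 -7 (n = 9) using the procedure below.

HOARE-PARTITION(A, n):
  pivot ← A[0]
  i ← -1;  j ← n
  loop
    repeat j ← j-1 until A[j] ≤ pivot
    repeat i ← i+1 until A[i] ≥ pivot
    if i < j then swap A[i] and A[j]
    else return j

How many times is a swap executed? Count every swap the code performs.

3

pivot = A[0] = -3; i = -1, j = 9
j→8 (A[8]=-7≤-3), i→0 (A[0]=-3≥-3); i<j, swap → -7 5 4 -6 -5 -4 -9 7 -3
j→6 (A[6]=-9≤-3), i→1 (A[1]=5≥-3); i<j, swap → -7 -9 4 -6 -5 -4 5 7 -3
j→5 (A[5]=-4≤-3), i→2 (A[2]=4≥-3); i<j, swap → -7 -9 -4 -6 -5 4 5 7 -3
j→4, i→5; i≥j, return j=4. A = -7 -9 -4 -6 -5 4 5 7 -3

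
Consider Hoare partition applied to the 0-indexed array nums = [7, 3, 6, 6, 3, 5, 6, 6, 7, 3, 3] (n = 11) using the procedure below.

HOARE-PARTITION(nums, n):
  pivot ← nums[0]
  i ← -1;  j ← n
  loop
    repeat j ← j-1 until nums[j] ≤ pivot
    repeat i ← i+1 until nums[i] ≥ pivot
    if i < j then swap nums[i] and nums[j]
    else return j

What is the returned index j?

pivot = nums[0] = 7; i = -1, j = 11
j→10 (nums[10]=3≤7), i→0 (nums[0]=7≥7); i<j, swap → [3, 3, 6, 6, 3, 5, 6, 6, 7, 3, 7]
j→9 (nums[9]=3≤7), i→8 (nums[8]=7≥7); i<j, swap → [3, 3, 6, 6, 3, 5, 6, 6, 3, 7, 7]
j→8, i→9; i≥j, return j=8. nums = [3, 3, 6, 6, 3, 5, 6, 6, 3, 7, 7]

8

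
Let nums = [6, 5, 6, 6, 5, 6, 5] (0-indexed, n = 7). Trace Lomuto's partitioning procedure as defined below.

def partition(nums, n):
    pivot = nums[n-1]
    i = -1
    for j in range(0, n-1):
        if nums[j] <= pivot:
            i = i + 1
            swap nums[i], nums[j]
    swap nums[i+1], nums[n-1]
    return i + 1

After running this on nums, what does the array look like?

[5, 5, 5, 6, 6, 6, 6]

pivot = nums[6] = 5; i = -1
j=0: nums[0]=6 > 5 → no swap
j=1: nums[1]=5 ≤ 5 → i=0, swap nums[0],nums[1] → [5, 6, 6, 6, 5, 6, 5]
j=2: nums[2]=6 > 5 → no swap
j=3: nums[3]=6 > 5 → no swap
j=4: nums[4]=5 ≤ 5 → i=1, swap nums[1],nums[4] → [5, 5, 6, 6, 6, 6, 5]
j=5: nums[5]=6 > 5 → no swap
final swap nums[2],nums[6] → [5, 5, 5, 6, 6, 6, 6]; return 2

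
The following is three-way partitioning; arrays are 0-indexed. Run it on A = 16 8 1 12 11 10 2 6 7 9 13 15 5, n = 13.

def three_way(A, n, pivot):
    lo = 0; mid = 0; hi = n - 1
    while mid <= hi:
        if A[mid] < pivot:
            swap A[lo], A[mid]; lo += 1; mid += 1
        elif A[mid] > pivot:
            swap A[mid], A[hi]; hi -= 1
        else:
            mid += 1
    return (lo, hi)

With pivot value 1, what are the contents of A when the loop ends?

1 8 12 11 10 2 6 7 9 13 15 5 16

pivot = 1; lo=0, mid=0, hi=12
A[mid]=16>1: swap A[0],A[12]; hi=11 → 5 8 1 12 11 10 2 6 7 9 13 15 16
A[mid]=5>1: swap A[0],A[11]; hi=10 → 15 8 1 12 11 10 2 6 7 9 13 5 16
A[mid]=15>1: swap A[0],A[10]; hi=9 → 13 8 1 12 11 10 2 6 7 9 15 5 16
A[mid]=13>1: swap A[0],A[9]; hi=8 → 9 8 1 12 11 10 2 6 7 13 15 5 16
A[mid]=9>1: swap A[0],A[8]; hi=7 → 7 8 1 12 11 10 2 6 9 13 15 5 16
A[mid]=7>1: swap A[0],A[7]; hi=6 → 6 8 1 12 11 10 2 7 9 13 15 5 16
A[mid]=6>1: swap A[0],A[6]; hi=5 → 2 8 1 12 11 10 6 7 9 13 15 5 16
A[mid]=2>1: swap A[0],A[5]; hi=4 → 10 8 1 12 11 2 6 7 9 13 15 5 16
A[mid]=10>1: swap A[0],A[4]; hi=3 → 11 8 1 12 10 2 6 7 9 13 15 5 16
A[mid]=11>1: swap A[0],A[3]; hi=2 → 12 8 1 11 10 2 6 7 9 13 15 5 16
A[mid]=12>1: swap A[0],A[2]; hi=1 → 1 8 12 11 10 2 6 7 9 13 15 5 16
A[mid]=1=1: mid=1
A[mid]=8>1: swap A[1],A[1]; hi=0 → 1 8 12 11 10 2 6 7 9 13 15 5 16
end: lo=0, hi=0; A = 1 8 12 11 10 2 6 7 9 13 15 5 16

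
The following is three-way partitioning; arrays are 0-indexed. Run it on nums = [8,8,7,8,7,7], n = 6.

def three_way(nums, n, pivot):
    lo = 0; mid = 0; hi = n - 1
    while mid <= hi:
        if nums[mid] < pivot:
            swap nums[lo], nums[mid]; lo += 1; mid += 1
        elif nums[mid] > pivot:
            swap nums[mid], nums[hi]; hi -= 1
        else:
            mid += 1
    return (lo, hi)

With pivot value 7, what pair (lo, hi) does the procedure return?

(0, 2)

lo=0 mid=0 hi=5
8>7: swap(0,5), hi=4 ⇒ [7,8,7,8,7,8]
7=7: mid=1
8>7: swap(1,4), hi=3 ⇒ [7,7,7,8,8,8]
7=7: mid=2
7=7: mid=3
8>7: swap(3,3), hi=2 ⇒ [7,7,7,8,8,8]
done. lo=0 hi=2; nums=[7,7,7,8,8,8]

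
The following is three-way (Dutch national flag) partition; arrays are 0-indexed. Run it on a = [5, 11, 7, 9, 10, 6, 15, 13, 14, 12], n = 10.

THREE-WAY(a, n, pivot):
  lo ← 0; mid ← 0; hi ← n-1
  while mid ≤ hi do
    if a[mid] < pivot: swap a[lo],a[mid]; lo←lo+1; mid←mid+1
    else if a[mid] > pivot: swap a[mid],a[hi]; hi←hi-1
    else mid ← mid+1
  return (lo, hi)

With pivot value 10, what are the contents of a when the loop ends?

pivot = 10; lo=0, mid=0, hi=9
a[mid]=5<10: swap a[0],a[0]; lo=1,mid=1 → [5, 11, 7, 9, 10, 6, 15, 13, 14, 12]
a[mid]=11>10: swap a[1],a[9]; hi=8 → [5, 12, 7, 9, 10, 6, 15, 13, 14, 11]
a[mid]=12>10: swap a[1],a[8]; hi=7 → [5, 14, 7, 9, 10, 6, 15, 13, 12, 11]
a[mid]=14>10: swap a[1],a[7]; hi=6 → [5, 13, 7, 9, 10, 6, 15, 14, 12, 11]
a[mid]=13>10: swap a[1],a[6]; hi=5 → [5, 15, 7, 9, 10, 6, 13, 14, 12, 11]
a[mid]=15>10: swap a[1],a[5]; hi=4 → [5, 6, 7, 9, 10, 15, 13, 14, 12, 11]
a[mid]=6<10: swap a[1],a[1]; lo=2,mid=2 → [5, 6, 7, 9, 10, 15, 13, 14, 12, 11]
a[mid]=7<10: swap a[2],a[2]; lo=3,mid=3 → [5, 6, 7, 9, 10, 15, 13, 14, 12, 11]
a[mid]=9<10: swap a[3],a[3]; lo=4,mid=4 → [5, 6, 7, 9, 10, 15, 13, 14, 12, 11]
a[mid]=10=10: mid=5
end: lo=4, hi=4; a = [5, 6, 7, 9, 10, 15, 13, 14, 12, 11]

[5, 6, 7, 9, 10, 15, 13, 14, 12, 11]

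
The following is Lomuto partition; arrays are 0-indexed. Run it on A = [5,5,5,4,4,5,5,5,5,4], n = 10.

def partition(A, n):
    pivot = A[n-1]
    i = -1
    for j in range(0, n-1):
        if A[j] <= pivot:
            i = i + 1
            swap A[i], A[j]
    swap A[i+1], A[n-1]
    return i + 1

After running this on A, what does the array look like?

[4,4,4,5,5,5,5,5,5,5]

pivot = A[9] = 4; i = -1
j=0: A[0]=5 > 4 → no swap
j=1: A[1]=5 > 4 → no swap
j=2: A[2]=5 > 4 → no swap
j=3: A[3]=4 ≤ 4 → i=0, swap A[0],A[3] → [4,5,5,5,4,5,5,5,5,4]
j=4: A[4]=4 ≤ 4 → i=1, swap A[1],A[4] → [4,4,5,5,5,5,5,5,5,4]
j=5: A[5]=5 > 4 → no swap
j=6: A[6]=5 > 4 → no swap
j=7: A[7]=5 > 4 → no swap
j=8: A[8]=5 > 4 → no swap
final swap A[2],A[9] → [4,4,4,5,5,5,5,5,5,5]; return 2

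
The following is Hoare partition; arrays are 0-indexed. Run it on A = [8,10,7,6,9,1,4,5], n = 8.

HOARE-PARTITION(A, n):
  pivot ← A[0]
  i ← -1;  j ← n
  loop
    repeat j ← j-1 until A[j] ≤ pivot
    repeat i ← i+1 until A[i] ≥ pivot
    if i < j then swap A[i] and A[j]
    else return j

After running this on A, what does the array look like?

[5,4,7,6,1,9,10,8]

pivot = A[0] = 8; i = -1, j = 8
j→7 (A[7]=5≤8), i→0 (A[0]=8≥8); i<j, swap → [5,10,7,6,9,1,4,8]
j→6 (A[6]=4≤8), i→1 (A[1]=10≥8); i<j, swap → [5,4,7,6,9,1,10,8]
j→5 (A[5]=1≤8), i→4 (A[4]=9≥8); i<j, swap → [5,4,7,6,1,9,10,8]
j→4, i→5; i≥j, return j=4. A = [5,4,7,6,1,9,10,8]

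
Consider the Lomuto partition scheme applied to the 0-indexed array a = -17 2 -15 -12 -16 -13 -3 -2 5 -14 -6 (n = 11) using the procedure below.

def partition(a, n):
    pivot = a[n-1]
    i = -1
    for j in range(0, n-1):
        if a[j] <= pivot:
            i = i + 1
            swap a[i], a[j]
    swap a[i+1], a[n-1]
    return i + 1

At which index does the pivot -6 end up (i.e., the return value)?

pivot = a[10] = -6; i = -1
j=0: a[0]=-17 ≤ -6 → i=0, swap a[0],a[0] (no change) → -17 2 -15 -12 -16 -13 -3 -2 5 -14 -6
j=1: a[1]=2 > -6 → no swap
j=2: a[2]=-15 ≤ -6 → i=1, swap a[1],a[2] → -17 -15 2 -12 -16 -13 -3 -2 5 -14 -6
j=3: a[3]=-12 ≤ -6 → i=2, swap a[2],a[3] → -17 -15 -12 2 -16 -13 -3 -2 5 -14 -6
j=4: a[4]=-16 ≤ -6 → i=3, swap a[3],a[4] → -17 -15 -12 -16 2 -13 -3 -2 5 -14 -6
j=5: a[5]=-13 ≤ -6 → i=4, swap a[4],a[5] → -17 -15 -12 -16 -13 2 -3 -2 5 -14 -6
j=6: a[6]=-3 > -6 → no swap
j=7: a[7]=-2 > -6 → no swap
j=8: a[8]=5 > -6 → no swap
j=9: a[9]=-14 ≤ -6 → i=5, swap a[5],a[9] → -17 -15 -12 -16 -13 -14 -3 -2 5 2 -6
final swap a[6],a[10] → -17 -15 -12 -16 -13 -14 -6 -2 5 2 -3; return 6

6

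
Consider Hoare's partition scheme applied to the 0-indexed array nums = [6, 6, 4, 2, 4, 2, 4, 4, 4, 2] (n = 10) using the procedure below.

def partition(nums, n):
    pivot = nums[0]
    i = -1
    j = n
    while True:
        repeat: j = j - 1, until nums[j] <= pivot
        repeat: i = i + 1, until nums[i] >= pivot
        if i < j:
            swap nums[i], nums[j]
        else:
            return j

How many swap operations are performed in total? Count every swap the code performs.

2

pivot = nums[0] = 6; i = -1, j = 10
j→9 (nums[9]=2≤6), i→0 (nums[0]=6≥6); i<j, swap → [2, 6, 4, 2, 4, 2, 4, 4, 4, 6]
j→8 (nums[8]=4≤6), i→1 (nums[1]=6≥6); i<j, swap → [2, 4, 4, 2, 4, 2, 4, 4, 6, 6]
j→7, i→8; i≥j, return j=7. nums = [2, 4, 4, 2, 4, 2, 4, 4, 6, 6]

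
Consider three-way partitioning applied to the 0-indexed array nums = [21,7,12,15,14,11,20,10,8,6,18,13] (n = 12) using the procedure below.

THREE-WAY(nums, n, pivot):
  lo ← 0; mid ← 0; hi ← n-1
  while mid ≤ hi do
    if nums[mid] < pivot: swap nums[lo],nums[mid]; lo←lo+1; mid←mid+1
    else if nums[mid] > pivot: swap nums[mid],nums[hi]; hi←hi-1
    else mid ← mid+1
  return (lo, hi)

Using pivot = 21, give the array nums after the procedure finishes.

[7,12,15,14,11,20,10,8,6,18,13,21]

lo=0 mid=0 hi=11
21=21: mid=1
7<21: swap(0,1), lo=1 mid=2 ⇒ [7,21,12,15,14,11,20,10,8,6,18,13]
12<21: swap(1,2), lo=2 mid=3 ⇒ [7,12,21,15,14,11,20,10,8,6,18,13]
15<21: swap(2,3), lo=3 mid=4 ⇒ [7,12,15,21,14,11,20,10,8,6,18,13]
14<21: swap(3,4), lo=4 mid=5 ⇒ [7,12,15,14,21,11,20,10,8,6,18,13]
11<21: swap(4,5), lo=5 mid=6 ⇒ [7,12,15,14,11,21,20,10,8,6,18,13]
20<21: swap(5,6), lo=6 mid=7 ⇒ [7,12,15,14,11,20,21,10,8,6,18,13]
10<21: swap(6,7), lo=7 mid=8 ⇒ [7,12,15,14,11,20,10,21,8,6,18,13]
8<21: swap(7,8), lo=8 mid=9 ⇒ [7,12,15,14,11,20,10,8,21,6,18,13]
6<21: swap(8,9), lo=9 mid=10 ⇒ [7,12,15,14,11,20,10,8,6,21,18,13]
18<21: swap(9,10), lo=10 mid=11 ⇒ [7,12,15,14,11,20,10,8,6,18,21,13]
13<21: swap(10,11), lo=11 mid=12 ⇒ [7,12,15,14,11,20,10,8,6,18,13,21]
done. lo=11 hi=11; nums=[7,12,15,14,11,20,10,8,6,18,13,21]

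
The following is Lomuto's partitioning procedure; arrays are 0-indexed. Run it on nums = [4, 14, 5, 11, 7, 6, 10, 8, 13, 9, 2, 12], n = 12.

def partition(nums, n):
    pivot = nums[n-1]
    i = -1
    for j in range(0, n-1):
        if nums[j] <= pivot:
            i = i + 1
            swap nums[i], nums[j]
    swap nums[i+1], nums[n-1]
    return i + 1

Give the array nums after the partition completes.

pivot = nums[11] = 12; i = -1
j=0: nums[0]=4 ≤ 12 → i=0, swap nums[0],nums[0] (no change) → [4, 14, 5, 11, 7, 6, 10, 8, 13, 9, 2, 12]
j=1: nums[1]=14 > 12 → no swap
j=2: nums[2]=5 ≤ 12 → i=1, swap nums[1],nums[2] → [4, 5, 14, 11, 7, 6, 10, 8, 13, 9, 2, 12]
j=3: nums[3]=11 ≤ 12 → i=2, swap nums[2],nums[3] → [4, 5, 11, 14, 7, 6, 10, 8, 13, 9, 2, 12]
j=4: nums[4]=7 ≤ 12 → i=3, swap nums[3],nums[4] → [4, 5, 11, 7, 14, 6, 10, 8, 13, 9, 2, 12]
j=5: nums[5]=6 ≤ 12 → i=4, swap nums[4],nums[5] → [4, 5, 11, 7, 6, 14, 10, 8, 13, 9, 2, 12]
j=6: nums[6]=10 ≤ 12 → i=5, swap nums[5],nums[6] → [4, 5, 11, 7, 6, 10, 14, 8, 13, 9, 2, 12]
j=7: nums[7]=8 ≤ 12 → i=6, swap nums[6],nums[7] → [4, 5, 11, 7, 6, 10, 8, 14, 13, 9, 2, 12]
j=8: nums[8]=13 > 12 → no swap
j=9: nums[9]=9 ≤ 12 → i=7, swap nums[7],nums[9] → [4, 5, 11, 7, 6, 10, 8, 9, 13, 14, 2, 12]
j=10: nums[10]=2 ≤ 12 → i=8, swap nums[8],nums[10] → [4, 5, 11, 7, 6, 10, 8, 9, 2, 14, 13, 12]
final swap nums[9],nums[11] → [4, 5, 11, 7, 6, 10, 8, 9, 2, 12, 13, 14]; return 9

[4, 5, 11, 7, 6, 10, 8, 9, 2, 12, 13, 14]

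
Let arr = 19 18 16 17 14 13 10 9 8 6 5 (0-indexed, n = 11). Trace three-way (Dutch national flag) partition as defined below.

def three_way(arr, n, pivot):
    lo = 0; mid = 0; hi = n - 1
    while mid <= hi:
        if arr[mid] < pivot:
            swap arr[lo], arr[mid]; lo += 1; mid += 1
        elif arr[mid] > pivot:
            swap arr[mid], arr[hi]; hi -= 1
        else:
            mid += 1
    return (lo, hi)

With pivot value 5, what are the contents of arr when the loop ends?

5 16 17 14 13 10 9 8 6 18 19

lo=0 mid=0 hi=10
19>5: swap(0,10), hi=9 ⇒ 5 18 16 17 14 13 10 9 8 6 19
5=5: mid=1
18>5: swap(1,9), hi=8 ⇒ 5 6 16 17 14 13 10 9 8 18 19
6>5: swap(1,8), hi=7 ⇒ 5 8 16 17 14 13 10 9 6 18 19
8>5: swap(1,7), hi=6 ⇒ 5 9 16 17 14 13 10 8 6 18 19
9>5: swap(1,6), hi=5 ⇒ 5 10 16 17 14 13 9 8 6 18 19
10>5: swap(1,5), hi=4 ⇒ 5 13 16 17 14 10 9 8 6 18 19
13>5: swap(1,4), hi=3 ⇒ 5 14 16 17 13 10 9 8 6 18 19
14>5: swap(1,3), hi=2 ⇒ 5 17 16 14 13 10 9 8 6 18 19
17>5: swap(1,2), hi=1 ⇒ 5 16 17 14 13 10 9 8 6 18 19
16>5: swap(1,1), hi=0 ⇒ 5 16 17 14 13 10 9 8 6 18 19
done. lo=0 hi=0; arr=5 16 17 14 13 10 9 8 6 18 19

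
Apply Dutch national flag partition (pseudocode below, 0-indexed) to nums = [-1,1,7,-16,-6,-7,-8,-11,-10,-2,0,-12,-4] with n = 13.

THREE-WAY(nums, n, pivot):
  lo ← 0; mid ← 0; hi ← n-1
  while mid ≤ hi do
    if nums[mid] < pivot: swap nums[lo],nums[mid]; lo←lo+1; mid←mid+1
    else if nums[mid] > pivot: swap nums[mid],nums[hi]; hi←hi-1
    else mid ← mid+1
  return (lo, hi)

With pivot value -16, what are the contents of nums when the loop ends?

pivot = -16; lo=0, mid=0, hi=12
nums[mid]=-1>-16: swap nums[0],nums[12]; hi=11 → [-4,1,7,-16,-6,-7,-8,-11,-10,-2,0,-12,-1]
nums[mid]=-4>-16: swap nums[0],nums[11]; hi=10 → [-12,1,7,-16,-6,-7,-8,-11,-10,-2,0,-4,-1]
nums[mid]=-12>-16: swap nums[0],nums[10]; hi=9 → [0,1,7,-16,-6,-7,-8,-11,-10,-2,-12,-4,-1]
nums[mid]=0>-16: swap nums[0],nums[9]; hi=8 → [-2,1,7,-16,-6,-7,-8,-11,-10,0,-12,-4,-1]
nums[mid]=-2>-16: swap nums[0],nums[8]; hi=7 → [-10,1,7,-16,-6,-7,-8,-11,-2,0,-12,-4,-1]
nums[mid]=-10>-16: swap nums[0],nums[7]; hi=6 → [-11,1,7,-16,-6,-7,-8,-10,-2,0,-12,-4,-1]
nums[mid]=-11>-16: swap nums[0],nums[6]; hi=5 → [-8,1,7,-16,-6,-7,-11,-10,-2,0,-12,-4,-1]
nums[mid]=-8>-16: swap nums[0],nums[5]; hi=4 → [-7,1,7,-16,-6,-8,-11,-10,-2,0,-12,-4,-1]
nums[mid]=-7>-16: swap nums[0],nums[4]; hi=3 → [-6,1,7,-16,-7,-8,-11,-10,-2,0,-12,-4,-1]
nums[mid]=-6>-16: swap nums[0],nums[3]; hi=2 → [-16,1,7,-6,-7,-8,-11,-10,-2,0,-12,-4,-1]
nums[mid]=-16=-16: mid=1
nums[mid]=1>-16: swap nums[1],nums[2]; hi=1 → [-16,7,1,-6,-7,-8,-11,-10,-2,0,-12,-4,-1]
nums[mid]=7>-16: swap nums[1],nums[1]; hi=0 → [-16,7,1,-6,-7,-8,-11,-10,-2,0,-12,-4,-1]
end: lo=0, hi=0; nums = [-16,7,1,-6,-7,-8,-11,-10,-2,0,-12,-4,-1]

[-16,7,1,-6,-7,-8,-11,-10,-2,0,-12,-4,-1]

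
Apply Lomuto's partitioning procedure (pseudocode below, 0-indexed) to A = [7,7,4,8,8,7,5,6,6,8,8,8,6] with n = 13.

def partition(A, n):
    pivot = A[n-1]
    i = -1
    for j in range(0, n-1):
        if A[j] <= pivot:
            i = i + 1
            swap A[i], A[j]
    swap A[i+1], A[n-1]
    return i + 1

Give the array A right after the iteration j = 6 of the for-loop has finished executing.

[4,5,7,8,8,7,7,6,6,8,8,8,6]

pivot=6, i=-1
j=0: 7>6, skip
j=1: 7>6, skip
j=2: 4≤6, i=0, swap(0,2) ⇒ [4,7,7,8,8,7,5,6,6,8,8,8,6]
j=3: 8>6, skip
j=4: 8>6, skip
j=5: 7>6, skip
j=6: 5≤6, i=1, swap(1,6) ⇒ [4,5,7,8,8,7,7,6,6,8,8,8,6]
(after j=6) A = [4,5,7,8,8,7,7,6,6,8,8,8,6]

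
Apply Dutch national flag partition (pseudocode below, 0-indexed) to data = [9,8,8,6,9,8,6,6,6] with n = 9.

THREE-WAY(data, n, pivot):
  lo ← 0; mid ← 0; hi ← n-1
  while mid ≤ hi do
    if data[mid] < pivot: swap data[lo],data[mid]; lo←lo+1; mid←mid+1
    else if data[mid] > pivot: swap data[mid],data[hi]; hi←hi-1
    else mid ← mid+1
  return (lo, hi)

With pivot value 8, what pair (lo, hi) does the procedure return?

(4, 6)

pivot = 8; lo=0, mid=0, hi=8
data[mid]=9>8: swap data[0],data[8]; hi=7 → [6,8,8,6,9,8,6,6,9]
data[mid]=6<8: swap data[0],data[0]; lo=1,mid=1 → [6,8,8,6,9,8,6,6,9]
data[mid]=8=8: mid=2
data[mid]=8=8: mid=3
data[mid]=6<8: swap data[1],data[3]; lo=2,mid=4 → [6,6,8,8,9,8,6,6,9]
data[mid]=9>8: swap data[4],data[7]; hi=6 → [6,6,8,8,6,8,6,9,9]
data[mid]=6<8: swap data[2],data[4]; lo=3,mid=5 → [6,6,6,8,8,8,6,9,9]
data[mid]=8=8: mid=6
data[mid]=6<8: swap data[3],data[6]; lo=4,mid=7 → [6,6,6,6,8,8,8,9,9]
end: lo=4, hi=6; data = [6,6,6,6,8,8,8,9,9]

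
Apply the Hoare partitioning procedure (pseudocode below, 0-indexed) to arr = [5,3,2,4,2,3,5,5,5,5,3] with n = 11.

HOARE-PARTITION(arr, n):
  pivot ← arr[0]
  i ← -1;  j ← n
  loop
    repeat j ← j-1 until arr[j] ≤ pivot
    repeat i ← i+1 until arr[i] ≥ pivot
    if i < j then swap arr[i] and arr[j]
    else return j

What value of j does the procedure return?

7

pivot = arr[0] = 5; i = -1, j = 11
j→10 (arr[10]=3≤5), i→0 (arr[0]=5≥5); i<j, swap → [3,3,2,4,2,3,5,5,5,5,5]
j→9 (arr[9]=5≤5), i→6 (arr[6]=5≥5); i<j, swap → [3,3,2,4,2,3,5,5,5,5,5]
j→8 (arr[8]=5≤5), i→7 (arr[7]=5≥5); i<j, swap → [3,3,2,4,2,3,5,5,5,5,5]
j→7, i→8; i≥j, return j=7. arr = [3,3,2,4,2,3,5,5,5,5,5]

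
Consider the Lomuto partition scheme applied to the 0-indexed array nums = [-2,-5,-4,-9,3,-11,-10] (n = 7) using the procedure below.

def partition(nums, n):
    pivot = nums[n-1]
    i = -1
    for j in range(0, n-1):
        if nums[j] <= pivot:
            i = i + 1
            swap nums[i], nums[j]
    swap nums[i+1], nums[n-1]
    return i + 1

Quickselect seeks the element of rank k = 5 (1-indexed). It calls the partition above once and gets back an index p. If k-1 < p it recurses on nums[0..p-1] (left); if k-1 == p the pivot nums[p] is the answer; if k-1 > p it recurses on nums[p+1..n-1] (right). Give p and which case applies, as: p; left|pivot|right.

pivot=-10, i=-1
j=0: -2>-10, skip
j=1: -5>-10, skip
j=2: -4>-10, skip
j=3: -9>-10, skip
j=4: 3>-10, skip
j=5: -11≤-10, i=0, swap(0,5) ⇒ [-11,-5,-4,-9,3,-2,-10]
swap(1,6) ⇒ [-11,-10,-4,-9,3,-2,-5]; return 1
p = 1; k-1 = 4 > 1 ⇒ right

1; right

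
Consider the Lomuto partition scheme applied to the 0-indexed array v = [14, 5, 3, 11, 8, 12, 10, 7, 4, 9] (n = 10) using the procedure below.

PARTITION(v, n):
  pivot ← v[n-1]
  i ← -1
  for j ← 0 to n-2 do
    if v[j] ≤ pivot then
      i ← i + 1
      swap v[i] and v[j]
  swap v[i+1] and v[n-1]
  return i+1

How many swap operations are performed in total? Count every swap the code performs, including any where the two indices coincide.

pivot = v[9] = 9; i = -1
j=0: v[0]=14 > 9 → no swap
j=1: v[1]=5 ≤ 9 → i=0, swap v[0],v[1] → [5, 14, 3, 11, 8, 12, 10, 7, 4, 9]
j=2: v[2]=3 ≤ 9 → i=1, swap v[1],v[2] → [5, 3, 14, 11, 8, 12, 10, 7, 4, 9]
j=3: v[3]=11 > 9 → no swap
j=4: v[4]=8 ≤ 9 → i=2, swap v[2],v[4] → [5, 3, 8, 11, 14, 12, 10, 7, 4, 9]
j=5: v[5]=12 > 9 → no swap
j=6: v[6]=10 > 9 → no swap
j=7: v[7]=7 ≤ 9 → i=3, swap v[3],v[7] → [5, 3, 8, 7, 14, 12, 10, 11, 4, 9]
j=8: v[8]=4 ≤ 9 → i=4, swap v[4],v[8] → [5, 3, 8, 7, 4, 12, 10, 11, 14, 9]
final swap v[5],v[9] → [5, 3, 8, 7, 4, 9, 10, 11, 14, 12]; return 5

6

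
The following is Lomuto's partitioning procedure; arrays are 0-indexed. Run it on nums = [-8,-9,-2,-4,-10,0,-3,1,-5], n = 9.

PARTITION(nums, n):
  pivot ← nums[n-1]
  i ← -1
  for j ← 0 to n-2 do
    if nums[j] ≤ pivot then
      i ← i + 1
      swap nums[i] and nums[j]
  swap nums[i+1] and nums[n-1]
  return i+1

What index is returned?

pivot=-5, i=-1
j=0: -8≤-5, i=0, swap(0,0) ⇒ [-8,-9,-2,-4,-10,0,-3,1,-5]
j=1: -9≤-5, i=1, swap(1,1) ⇒ [-8,-9,-2,-4,-10,0,-3,1,-5]
j=2: -2>-5, skip
j=3: -4>-5, skip
j=4: -10≤-5, i=2, swap(2,4) ⇒ [-8,-9,-10,-4,-2,0,-3,1,-5]
j=5: 0>-5, skip
j=6: -3>-5, skip
j=7: 1>-5, skip
swap(3,8) ⇒ [-8,-9,-10,-5,-2,0,-3,1,-4]; return 3

3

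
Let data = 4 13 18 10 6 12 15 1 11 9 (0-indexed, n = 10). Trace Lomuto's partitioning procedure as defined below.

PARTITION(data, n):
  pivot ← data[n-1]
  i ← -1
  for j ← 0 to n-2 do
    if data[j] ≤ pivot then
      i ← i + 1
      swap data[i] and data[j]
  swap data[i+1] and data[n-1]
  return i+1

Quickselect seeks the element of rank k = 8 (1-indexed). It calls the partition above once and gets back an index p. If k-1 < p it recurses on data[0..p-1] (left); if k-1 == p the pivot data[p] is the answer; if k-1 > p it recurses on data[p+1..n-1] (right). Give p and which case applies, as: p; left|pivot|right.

pivot = data[9] = 9; i = -1
j=0: data[0]=4 ≤ 9 → i=0, swap data[0],data[0] (no change) → 4 13 18 10 6 12 15 1 11 9
j=1: data[1]=13 > 9 → no swap
j=2: data[2]=18 > 9 → no swap
j=3: data[3]=10 > 9 → no swap
j=4: data[4]=6 ≤ 9 → i=1, swap data[1],data[4] → 4 6 18 10 13 12 15 1 11 9
j=5: data[5]=12 > 9 → no swap
j=6: data[6]=15 > 9 → no swap
j=7: data[7]=1 ≤ 9 → i=2, swap data[2],data[7] → 4 6 1 10 13 12 15 18 11 9
j=8: data[8]=11 > 9 → no swap
final swap data[3],data[9] → 4 6 1 9 13 12 15 18 11 10; return 3
p = 3; k-1 = 7 > 3 ⇒ right

3; right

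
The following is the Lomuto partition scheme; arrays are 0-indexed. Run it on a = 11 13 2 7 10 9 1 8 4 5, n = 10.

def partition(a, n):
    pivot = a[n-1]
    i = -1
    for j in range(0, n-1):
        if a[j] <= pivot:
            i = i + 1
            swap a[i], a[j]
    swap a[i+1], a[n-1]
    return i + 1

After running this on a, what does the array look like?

2 1 4 5 10 9 13 8 11 7

pivot = a[9] = 5; i = -1
j=0: a[0]=11 > 5 → no swap
j=1: a[1]=13 > 5 → no swap
j=2: a[2]=2 ≤ 5 → i=0, swap a[0],a[2] → 2 13 11 7 10 9 1 8 4 5
j=3: a[3]=7 > 5 → no swap
j=4: a[4]=10 > 5 → no swap
j=5: a[5]=9 > 5 → no swap
j=6: a[6]=1 ≤ 5 → i=1, swap a[1],a[6] → 2 1 11 7 10 9 13 8 4 5
j=7: a[7]=8 > 5 → no swap
j=8: a[8]=4 ≤ 5 → i=2, swap a[2],a[8] → 2 1 4 7 10 9 13 8 11 5
final swap a[3],a[9] → 2 1 4 5 10 9 13 8 11 7; return 3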